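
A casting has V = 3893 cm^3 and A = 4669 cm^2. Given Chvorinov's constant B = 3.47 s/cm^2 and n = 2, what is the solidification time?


Formula: t_s = B * (V/A)^n  (Chvorinov's rule, n=2)
Modulus M = V/A = 3893/4669 = 0.833797 cm
M^2 = 0.833797^2 = 0.695217 cm^2
t_s = 3.47 * 0.695217 = 2.4124 s

Final answer: 2.4124 s


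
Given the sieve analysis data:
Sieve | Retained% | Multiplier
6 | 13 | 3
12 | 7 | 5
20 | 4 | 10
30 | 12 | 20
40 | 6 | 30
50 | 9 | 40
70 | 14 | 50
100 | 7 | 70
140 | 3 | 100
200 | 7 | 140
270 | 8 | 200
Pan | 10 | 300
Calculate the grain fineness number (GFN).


Formula: GFN = sum(pct * multiplier) / sum(pct)
sum(pct * multiplier) = 7964
sum(pct) = 100
GFN = 7964 / 100 = 79.64


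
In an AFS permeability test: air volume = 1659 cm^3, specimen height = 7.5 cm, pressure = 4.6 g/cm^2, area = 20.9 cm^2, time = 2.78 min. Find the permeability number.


Formula: Permeability Number P = (V * H) / (p * A * t)
Numerator: V * H = 1659 * 7.5 = 12442.5
Denominator: p * A * t = 4.6 * 20.9 * 2.78 = 267.2692
P = 12442.5 / 267.2692 = 46.5542

46.5542


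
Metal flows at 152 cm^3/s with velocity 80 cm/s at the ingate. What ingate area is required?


Formula: A_ingate = Q / v  (continuity equation)
A = 152 cm^3/s / 80 cm/s = 1.9000 cm^2


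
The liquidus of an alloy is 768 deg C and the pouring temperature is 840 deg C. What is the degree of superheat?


Formula: Superheat = T_pour - T_melt
Superheat = 840 - 768 = 72 deg C

Final answer: 72 deg C


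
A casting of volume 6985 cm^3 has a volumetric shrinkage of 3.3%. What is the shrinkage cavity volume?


Formula: V_shrink = V_casting * shrinkage_pct / 100
V_shrink = 6985 cm^3 * 3.3 / 100 = 230.5050 cm^3

Answer: 230.5050 cm^3


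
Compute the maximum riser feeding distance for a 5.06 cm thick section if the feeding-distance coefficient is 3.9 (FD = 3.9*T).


Formula: FD = 3.9 * T  (riser feeding-distance rule)
FD = 3.9 * 5.06 cm = 19.7340 cm

19.7340 cm


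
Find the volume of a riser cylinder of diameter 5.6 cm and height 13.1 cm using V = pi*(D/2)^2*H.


Formula: V = pi * (D/2)^2 * H  (cylinder volume)
Radius = D/2 = 5.6/2 = 2.8 cm
V = pi * 2.8^2 * 13.1 = 322.6541 cm^3

Final answer: 322.6541 cm^3


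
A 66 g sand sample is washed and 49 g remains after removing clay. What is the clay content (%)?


Formula: Clay% = (W_total - W_washed) / W_total * 100
Clay mass = 66 - 49 = 17 g
Clay% = 17 / 66 * 100 = 25.7576%


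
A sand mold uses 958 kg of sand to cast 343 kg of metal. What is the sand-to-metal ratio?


Formula: Sand-to-Metal Ratio = W_sand / W_metal
Ratio = 958 kg / 343 kg = 2.7930

2.7930


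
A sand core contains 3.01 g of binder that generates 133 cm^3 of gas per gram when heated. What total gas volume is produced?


Formula: V_gas = W_binder * gas_evolution_rate
V = 3.01 g * 133 cm^3/g = 400.3300 cm^3

Final answer: 400.3300 cm^3


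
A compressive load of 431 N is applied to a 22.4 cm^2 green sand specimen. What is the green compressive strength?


Formula: Compressive Strength = Force / Area
Strength = 431 N / 22.4 cm^2 = 19.2411 N/cm^2


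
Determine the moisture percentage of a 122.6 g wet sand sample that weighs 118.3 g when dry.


Formula: MC = (W_wet - W_dry) / W_wet * 100
Water mass = 122.6 - 118.3 = 4.3 g
MC = 4.3 / 122.6 * 100 = 3.5073%

Final answer: 3.5073%


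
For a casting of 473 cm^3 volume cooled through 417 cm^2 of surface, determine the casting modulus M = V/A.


Formula: Casting Modulus M = V / A
M = 473 cm^3 / 417 cm^2 = 1.1343 cm

Answer: 1.1343 cm


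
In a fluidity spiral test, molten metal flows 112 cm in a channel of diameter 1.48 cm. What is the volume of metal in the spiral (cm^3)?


Formula: V = pi * (d/2)^2 * L  (cylinder volume)
Radius = 1.48/2 = 0.74 cm
V = pi * 0.74^2 * 112 = 192.6776 cm^3

Answer: 192.6776 cm^3


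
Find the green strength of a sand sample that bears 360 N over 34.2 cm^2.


Formula: Compressive Strength = Force / Area
Strength = 360 N / 34.2 cm^2 = 10.5263 N/cm^2

Answer: 10.5263 N/cm^2


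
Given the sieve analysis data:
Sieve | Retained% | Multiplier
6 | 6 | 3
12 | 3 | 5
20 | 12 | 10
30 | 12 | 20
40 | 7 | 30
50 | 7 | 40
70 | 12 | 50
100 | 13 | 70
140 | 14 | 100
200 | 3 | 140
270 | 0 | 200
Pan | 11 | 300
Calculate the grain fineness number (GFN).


Formula: GFN = sum(pct * multiplier) / sum(pct)
sum(pct * multiplier) = 7513
sum(pct) = 100
GFN = 7513 / 100 = 75.13

75.13


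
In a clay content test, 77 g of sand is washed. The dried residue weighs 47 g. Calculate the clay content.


Formula: Clay% = (W_total - W_washed) / W_total * 100
Clay mass = 77 - 47 = 30 g
Clay% = 30 / 77 * 100 = 38.9610%


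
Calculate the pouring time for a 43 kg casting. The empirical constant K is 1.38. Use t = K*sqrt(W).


Formula: t = K * sqrt(W)
sqrt(W) = sqrt(43) = 6.55744
t = 1.38 * 6.55744 = 9.0493 s

Answer: 9.0493 s


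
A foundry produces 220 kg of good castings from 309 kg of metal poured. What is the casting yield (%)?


Formula: Casting Yield = (W_good / W_total) * 100
Yield = (220 kg / 309 kg) * 100 = 71.1974%

71.1974%


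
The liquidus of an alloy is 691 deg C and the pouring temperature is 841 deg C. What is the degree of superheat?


Formula: Superheat = T_pour - T_melt
Superheat = 841 - 691 = 150 deg C


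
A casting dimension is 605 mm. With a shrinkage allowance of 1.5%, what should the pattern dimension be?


Formula: L_pattern = L_casting * (1 + shrinkage_rate/100)
Shrinkage factor = 1 + 1.5/100 = 1.015
L_pattern = 605 mm * 1.015 = 614.0750 mm

Answer: 614.0750 mm


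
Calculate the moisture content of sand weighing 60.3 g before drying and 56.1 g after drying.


Formula: MC = (W_wet - W_dry) / W_wet * 100
Water mass = 60.3 - 56.1 = 4.2 g
MC = 4.2 / 60.3 * 100 = 6.9652%

Answer: 6.9652%


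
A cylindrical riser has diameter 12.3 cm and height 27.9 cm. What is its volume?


Formula: V = pi * (D/2)^2 * H  (cylinder volume)
Radius = D/2 = 12.3/2 = 6.15 cm
V = pi * 6.15^2 * 27.9 = 3315.1586 cm^3

3315.1586 cm^3


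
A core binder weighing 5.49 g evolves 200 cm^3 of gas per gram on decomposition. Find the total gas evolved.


Formula: V_gas = W_binder * gas_evolution_rate
V = 5.49 g * 200 cm^3/g = 1098.0000 cm^3


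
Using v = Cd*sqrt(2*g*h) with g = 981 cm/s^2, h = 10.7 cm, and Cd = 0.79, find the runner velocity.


Formula: v = Cd * sqrt(2 * g * h)  (Torricelli with discharge coefficient)
2*g*h = 2 * 981 * 10.7 = 20993.4 cm^2/s^2
sqrt(20993.4) = 144.89099 cm/s
v = 0.79 * 144.89099 = 114.4639 cm/s

Final answer: 114.4639 cm/s


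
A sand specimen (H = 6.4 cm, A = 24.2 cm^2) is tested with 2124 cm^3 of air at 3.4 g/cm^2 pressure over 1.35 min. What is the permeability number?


Formula: Permeability Number P = (V * H) / (p * A * t)
Numerator: V * H = 2124 * 6.4 = 13593.6
Denominator: p * A * t = 3.4 * 24.2 * 1.35 = 111.078
P = 13593.6 / 111.078 = 122.3789

Answer: 122.3789


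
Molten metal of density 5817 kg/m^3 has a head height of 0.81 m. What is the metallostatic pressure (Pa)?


Formula: P = rho * g * h
rho * g = 5817 * 9.81 = 57064.77 N/m^3
P = 57064.77 * 0.81 = 46222.4637 Pa

46222.4637 Pa


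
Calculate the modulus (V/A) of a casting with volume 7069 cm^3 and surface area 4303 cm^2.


Formula: Casting Modulus M = V / A
M = 7069 cm^3 / 4303 cm^2 = 1.6428 cm

Final answer: 1.6428 cm


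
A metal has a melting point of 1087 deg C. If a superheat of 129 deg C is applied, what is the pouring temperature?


Formula: T_pour = T_melt + Superheat
T_pour = 1087 + 129 = 1216 deg C

Answer: 1216 deg C


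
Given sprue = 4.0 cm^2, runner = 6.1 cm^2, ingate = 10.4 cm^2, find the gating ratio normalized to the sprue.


Sprue:Runner:Ingate = 1 : 6.1/4.0 : 10.4/4.0 = 1:1.53:2.60

Answer: 1:1.53:2.60


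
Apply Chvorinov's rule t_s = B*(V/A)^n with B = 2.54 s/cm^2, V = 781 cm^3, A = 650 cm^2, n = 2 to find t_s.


Formula: t_s = B * (V/A)^n  (Chvorinov's rule, n=2)
Modulus M = V/A = 781/650 = 1.201538 cm
M^2 = 1.201538^2 = 1.443694 cm^2
t_s = 2.54 * 1.443694 = 3.6670 s


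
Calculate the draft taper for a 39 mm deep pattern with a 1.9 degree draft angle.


Formula: taper = depth * tan(draft_angle)
tan(1.9 deg) = 0.0331734
taper = 39 mm * 0.0331734 = 1.2938 mm


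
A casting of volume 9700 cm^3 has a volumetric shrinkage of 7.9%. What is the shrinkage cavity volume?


Formula: V_shrink = V_casting * shrinkage_pct / 100
V_shrink = 9700 cm^3 * 7.9 / 100 = 766.3000 cm^3

Answer: 766.3000 cm^3


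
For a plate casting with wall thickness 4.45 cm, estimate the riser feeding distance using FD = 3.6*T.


Formula: FD = 3.6 * T  (riser feeding-distance rule)
FD = 3.6 * 4.45 cm = 16.0200 cm


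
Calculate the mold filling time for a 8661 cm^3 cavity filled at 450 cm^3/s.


Formula: t_fill = V_mold / Q_flow
t = 8661 cm^3 / 450 cm^3/s = 19.2467 s

Answer: 19.2467 s


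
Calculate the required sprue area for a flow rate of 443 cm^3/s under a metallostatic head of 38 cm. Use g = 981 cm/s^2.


Formula: v = sqrt(2*g*h), A = Q/v
Velocity: v = sqrt(2 * 981 * 38) = sqrt(74556) = 273.0494 cm/s
Sprue area: A = Q / v = 443 / 273.0494 = 1.6224 cm^2

Final answer: 1.6224 cm^2


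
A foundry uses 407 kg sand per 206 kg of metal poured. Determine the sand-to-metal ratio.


Formula: Sand-to-Metal Ratio = W_sand / W_metal
Ratio = 407 kg / 206 kg = 1.9757

1.9757


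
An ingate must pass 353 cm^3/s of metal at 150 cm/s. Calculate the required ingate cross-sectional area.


Formula: A_ingate = Q / v  (continuity equation)
A = 353 cm^3/s / 150 cm/s = 2.3533 cm^2

Final answer: 2.3533 cm^2


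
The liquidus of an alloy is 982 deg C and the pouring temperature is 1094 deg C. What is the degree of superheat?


Formula: Superheat = T_pour - T_melt
Superheat = 1094 - 982 = 112 deg C

Final answer: 112 deg C


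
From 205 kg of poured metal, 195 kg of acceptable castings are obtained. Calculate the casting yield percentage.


Formula: Casting Yield = (W_good / W_total) * 100
Yield = (195 kg / 205 kg) * 100 = 95.1220%


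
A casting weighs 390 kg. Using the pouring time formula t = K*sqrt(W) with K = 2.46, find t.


Formula: t = K * sqrt(W)
sqrt(W) = sqrt(390) = 19.74842
t = 2.46 * 19.74842 = 48.5811 s

Final answer: 48.5811 s


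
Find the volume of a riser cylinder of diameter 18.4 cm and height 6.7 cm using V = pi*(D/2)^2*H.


Formula: V = pi * (D/2)^2 * H  (cylinder volume)
Radius = D/2 = 18.4/2 = 9.2 cm
V = pi * 9.2^2 * 6.7 = 1781.5595 cm^3


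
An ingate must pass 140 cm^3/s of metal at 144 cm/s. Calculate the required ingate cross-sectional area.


Formula: A_ingate = Q / v  (continuity equation)
A = 140 cm^3/s / 144 cm/s = 0.9722 cm^2

Final answer: 0.9722 cm^2


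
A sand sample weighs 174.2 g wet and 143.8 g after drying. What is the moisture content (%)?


Formula: MC = (W_wet - W_dry) / W_wet * 100
Water mass = 174.2 - 143.8 = 30.4 g
MC = 30.4 / 174.2 * 100 = 17.4512%

17.4512%


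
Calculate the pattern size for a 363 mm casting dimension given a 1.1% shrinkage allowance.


Formula: L_pattern = L_casting * (1 + shrinkage_rate/100)
Shrinkage factor = 1 + 1.1/100 = 1.011
L_pattern = 363 mm * 1.011 = 366.9930 mm

366.9930 mm


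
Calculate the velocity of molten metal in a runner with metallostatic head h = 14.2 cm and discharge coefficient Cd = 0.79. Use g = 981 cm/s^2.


Formula: v = Cd * sqrt(2 * g * h)  (Torricelli with discharge coefficient)
2*g*h = 2 * 981 * 14.2 = 27860.4 cm^2/s^2
sqrt(27860.4) = 166.91435 cm/s
v = 0.79 * 166.91435 = 131.8623 cm/s

Answer: 131.8623 cm/s


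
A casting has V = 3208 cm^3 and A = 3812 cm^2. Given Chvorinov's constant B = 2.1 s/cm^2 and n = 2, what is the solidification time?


Formula: t_s = B * (V/A)^n  (Chvorinov's rule, n=2)
Modulus M = V/A = 3208/3812 = 0.841553 cm
M^2 = 0.841553^2 = 0.708211 cm^2
t_s = 2.1 * 0.708211 = 1.4872 s

1.4872 s


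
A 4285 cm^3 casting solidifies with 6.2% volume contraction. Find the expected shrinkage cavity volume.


Formula: V_shrink = V_casting * shrinkage_pct / 100
V_shrink = 4285 cm^3 * 6.2 / 100 = 265.6700 cm^3


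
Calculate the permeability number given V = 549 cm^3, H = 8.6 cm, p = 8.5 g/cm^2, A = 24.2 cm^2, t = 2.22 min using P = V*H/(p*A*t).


Formula: Permeability Number P = (V * H) / (p * A * t)
Numerator: V * H = 549 * 8.6 = 4721.4
Denominator: p * A * t = 8.5 * 24.2 * 2.22 = 456.654
P = 4721.4 / 456.654 = 10.3391

Answer: 10.3391


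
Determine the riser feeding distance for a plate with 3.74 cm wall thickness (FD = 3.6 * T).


Formula: FD = 3.6 * T  (riser feeding-distance rule)
FD = 3.6 * 3.74 cm = 13.4640 cm

13.4640 cm


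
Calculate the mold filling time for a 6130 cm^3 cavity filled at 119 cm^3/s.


Formula: t_fill = V_mold / Q_flow
t = 6130 cm^3 / 119 cm^3/s = 51.5126 s

51.5126 s


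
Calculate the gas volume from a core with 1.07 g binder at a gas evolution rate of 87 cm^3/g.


Formula: V_gas = W_binder * gas_evolution_rate
V = 1.07 g * 87 cm^3/g = 93.0900 cm^3

Answer: 93.0900 cm^3


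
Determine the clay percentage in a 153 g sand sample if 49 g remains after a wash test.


Formula: Clay% = (W_total - W_washed) / W_total * 100
Clay mass = 153 - 49 = 104 g
Clay% = 104 / 153 * 100 = 67.9739%


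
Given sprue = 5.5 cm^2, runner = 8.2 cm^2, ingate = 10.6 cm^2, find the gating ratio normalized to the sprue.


Sprue:Runner:Ingate = 1 : 8.2/5.5 : 10.6/5.5 = 1:1.49:1.93

Final answer: 1:1.49:1.93


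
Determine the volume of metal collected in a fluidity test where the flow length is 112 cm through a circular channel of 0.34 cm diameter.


Formula: V = pi * (d/2)^2 * L  (cylinder volume)
Radius = 0.34/2 = 0.17 cm
V = pi * 0.17^2 * 112 = 10.1687 cm^3

10.1687 cm^3


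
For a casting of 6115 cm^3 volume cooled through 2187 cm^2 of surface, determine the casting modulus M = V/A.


Formula: Casting Modulus M = V / A
M = 6115 cm^3 / 2187 cm^2 = 2.7961 cm


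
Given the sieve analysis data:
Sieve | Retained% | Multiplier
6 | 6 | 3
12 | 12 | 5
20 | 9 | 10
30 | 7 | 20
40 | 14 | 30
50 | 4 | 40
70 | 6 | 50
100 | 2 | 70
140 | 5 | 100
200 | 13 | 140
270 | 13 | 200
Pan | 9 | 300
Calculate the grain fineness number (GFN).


Formula: GFN = sum(pct * multiplier) / sum(pct)
sum(pct * multiplier) = 8948
sum(pct) = 100
GFN = 8948 / 100 = 89.48

Answer: 89.48


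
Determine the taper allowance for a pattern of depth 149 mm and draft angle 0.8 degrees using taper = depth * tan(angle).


Formula: taper = depth * tan(draft_angle)
tan(0.8 deg) = 0.0139635
taper = 149 mm * 0.0139635 = 2.0806 mm

Final answer: 2.0806 mm


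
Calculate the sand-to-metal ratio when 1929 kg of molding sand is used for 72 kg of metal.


Formula: Sand-to-Metal Ratio = W_sand / W_metal
Ratio = 1929 kg / 72 kg = 26.7917

Final answer: 26.7917


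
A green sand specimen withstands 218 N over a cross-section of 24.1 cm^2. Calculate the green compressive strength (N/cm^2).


Formula: Compressive Strength = Force / Area
Strength = 218 N / 24.1 cm^2 = 9.0456 N/cm^2


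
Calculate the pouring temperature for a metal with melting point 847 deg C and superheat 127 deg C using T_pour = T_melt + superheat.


Formula: T_pour = T_melt + Superheat
T_pour = 847 + 127 = 974 deg C

974 deg C


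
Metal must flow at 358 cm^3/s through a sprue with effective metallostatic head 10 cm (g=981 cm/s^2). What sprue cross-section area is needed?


Formula: v = sqrt(2*g*h), A = Q/v
Velocity: v = sqrt(2 * 981 * 10) = sqrt(19620) = 140.0714 cm/s
Sprue area: A = Q / v = 358 / 140.0714 = 2.5558 cm^2

Answer: 2.5558 cm^2


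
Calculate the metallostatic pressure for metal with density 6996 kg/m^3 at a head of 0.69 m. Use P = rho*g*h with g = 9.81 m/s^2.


Formula: P = rho * g * h
rho * g = 6996 * 9.81 = 68630.76 N/m^3
P = 68630.76 * 0.69 = 47355.2244 Pa

Answer: 47355.2244 Pa


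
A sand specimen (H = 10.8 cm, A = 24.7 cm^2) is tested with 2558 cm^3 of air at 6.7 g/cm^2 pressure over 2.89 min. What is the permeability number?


Formula: Permeability Number P = (V * H) / (p * A * t)
Numerator: V * H = 2558 * 10.8 = 27626.4
Denominator: p * A * t = 6.7 * 24.7 * 2.89 = 478.2661
P = 27626.4 / 478.2661 = 57.7637

57.7637


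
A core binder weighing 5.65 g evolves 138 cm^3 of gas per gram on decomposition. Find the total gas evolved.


Formula: V_gas = W_binder * gas_evolution_rate
V = 5.65 g * 138 cm^3/g = 779.7000 cm^3

Answer: 779.7000 cm^3


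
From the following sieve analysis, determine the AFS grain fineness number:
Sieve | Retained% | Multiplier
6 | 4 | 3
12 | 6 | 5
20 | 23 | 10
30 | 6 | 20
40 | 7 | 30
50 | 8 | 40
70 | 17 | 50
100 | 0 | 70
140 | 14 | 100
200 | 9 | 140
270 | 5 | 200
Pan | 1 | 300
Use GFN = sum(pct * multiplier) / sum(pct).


Formula: GFN = sum(pct * multiplier) / sum(pct)
sum(pct * multiplier) = 5732
sum(pct) = 100
GFN = 5732 / 100 = 57.32

57.32


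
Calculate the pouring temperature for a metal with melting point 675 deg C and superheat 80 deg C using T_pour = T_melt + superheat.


Formula: T_pour = T_melt + Superheat
T_pour = 675 + 80 = 755 deg C

Final answer: 755 deg C


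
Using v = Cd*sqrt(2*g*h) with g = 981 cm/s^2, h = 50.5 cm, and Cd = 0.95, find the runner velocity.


Formula: v = Cd * sqrt(2 * g * h)  (Torricelli with discharge coefficient)
2*g*h = 2 * 981 * 50.5 = 99081.0 cm^2/s^2
sqrt(99081.0) = 314.77135 cm/s
v = 0.95 * 314.77135 = 299.0328 cm/s

299.0328 cm/s


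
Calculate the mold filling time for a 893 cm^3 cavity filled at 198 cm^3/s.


Formula: t_fill = V_mold / Q_flow
t = 893 cm^3 / 198 cm^3/s = 4.5101 s


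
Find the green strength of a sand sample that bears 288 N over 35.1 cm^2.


Formula: Compressive Strength = Force / Area
Strength = 288 N / 35.1 cm^2 = 8.2051 N/cm^2


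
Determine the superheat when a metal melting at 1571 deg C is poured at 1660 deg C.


Formula: Superheat = T_pour - T_melt
Superheat = 1660 - 1571 = 89 deg C

Answer: 89 deg C


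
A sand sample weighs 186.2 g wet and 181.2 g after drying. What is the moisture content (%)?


Formula: MC = (W_wet - W_dry) / W_wet * 100
Water mass = 186.2 - 181.2 = 5.0 g
MC = 5.0 / 186.2 * 100 = 2.6853%

Answer: 2.6853%


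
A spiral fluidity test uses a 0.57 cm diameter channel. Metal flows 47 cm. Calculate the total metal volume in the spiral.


Formula: V = pi * (d/2)^2 * L  (cylinder volume)
Radius = 0.57/2 = 0.285 cm
V = pi * 0.285^2 * 47 = 11.9933 cm^3

Final answer: 11.9933 cm^3


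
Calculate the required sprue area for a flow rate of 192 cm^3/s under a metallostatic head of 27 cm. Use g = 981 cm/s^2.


Formula: v = sqrt(2*g*h), A = Q/v
Velocity: v = sqrt(2 * 981 * 27) = sqrt(52974) = 230.1608 cm/s
Sprue area: A = Q / v = 192 / 230.1608 = 0.8342 cm^2

0.8342 cm^2


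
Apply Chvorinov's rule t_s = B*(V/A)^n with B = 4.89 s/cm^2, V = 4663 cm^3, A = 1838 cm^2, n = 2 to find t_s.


Formula: t_s = B * (V/A)^n  (Chvorinov's rule, n=2)
Modulus M = V/A = 4663/1838 = 2.536997 cm
M^2 = 2.536997^2 = 6.436354 cm^2
t_s = 4.89 * 6.436354 = 31.4738 s

31.4738 s


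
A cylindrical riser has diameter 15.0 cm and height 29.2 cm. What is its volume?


Formula: V = pi * (D/2)^2 * H  (cylinder volume)
Radius = D/2 = 15.0/2 = 7.5 cm
V = pi * 7.5^2 * 29.2 = 5160.0659 cm^3


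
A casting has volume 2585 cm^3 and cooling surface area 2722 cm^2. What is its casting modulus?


Formula: Casting Modulus M = V / A
M = 2585 cm^3 / 2722 cm^2 = 0.9497 cm


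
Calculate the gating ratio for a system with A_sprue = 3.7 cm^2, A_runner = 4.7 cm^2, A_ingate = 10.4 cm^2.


Sprue:Runner:Ingate = 1 : 4.7/3.7 : 10.4/3.7 = 1:1.27:2.81

Final answer: 1:1.27:2.81


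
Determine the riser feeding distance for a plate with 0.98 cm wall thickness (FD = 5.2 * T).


Formula: FD = 5.2 * T  (riser feeding-distance rule)
FD = 5.2 * 0.98 cm = 5.0960 cm

Final answer: 5.0960 cm


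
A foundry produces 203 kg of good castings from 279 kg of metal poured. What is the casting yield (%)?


Formula: Casting Yield = (W_good / W_total) * 100
Yield = (203 kg / 279 kg) * 100 = 72.7599%


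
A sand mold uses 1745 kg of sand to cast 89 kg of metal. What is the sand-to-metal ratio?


Formula: Sand-to-Metal Ratio = W_sand / W_metal
Ratio = 1745 kg / 89 kg = 19.6067

Answer: 19.6067


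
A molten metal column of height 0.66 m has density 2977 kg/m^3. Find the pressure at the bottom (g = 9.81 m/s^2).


Formula: P = rho * g * h
rho * g = 2977 * 9.81 = 29204.37 N/m^3
P = 29204.37 * 0.66 = 19274.8842 Pa


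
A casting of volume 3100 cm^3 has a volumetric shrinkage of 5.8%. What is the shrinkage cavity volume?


Formula: V_shrink = V_casting * shrinkage_pct / 100
V_shrink = 3100 cm^3 * 5.8 / 100 = 179.8000 cm^3

179.8000 cm^3


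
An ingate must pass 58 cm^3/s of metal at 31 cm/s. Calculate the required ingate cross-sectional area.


Formula: A_ingate = Q / v  (continuity equation)
A = 58 cm^3/s / 31 cm/s = 1.8710 cm^2

Final answer: 1.8710 cm^2


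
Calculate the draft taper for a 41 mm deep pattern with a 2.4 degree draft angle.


Formula: taper = depth * tan(draft_angle)
tan(2.4 deg) = 0.0419124
taper = 41 mm * 0.0419124 = 1.7184 mm

Final answer: 1.7184 mm


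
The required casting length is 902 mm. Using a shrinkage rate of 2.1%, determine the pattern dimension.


Formula: L_pattern = L_casting * (1 + shrinkage_rate/100)
Shrinkage factor = 1 + 2.1/100 = 1.021
L_pattern = 902 mm * 1.021 = 920.9420 mm

920.9420 mm


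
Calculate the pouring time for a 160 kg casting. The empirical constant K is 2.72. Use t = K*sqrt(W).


Formula: t = K * sqrt(W)
sqrt(W) = sqrt(160) = 12.64911
t = 2.72 * 12.64911 = 34.4056 s

Final answer: 34.4056 s


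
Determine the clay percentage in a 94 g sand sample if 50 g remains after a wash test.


Formula: Clay% = (W_total - W_washed) / W_total * 100
Clay mass = 94 - 50 = 44 g
Clay% = 44 / 94 * 100 = 46.8085%

46.8085%


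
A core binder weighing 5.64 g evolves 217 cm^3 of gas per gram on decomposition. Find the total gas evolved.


Formula: V_gas = W_binder * gas_evolution_rate
V = 5.64 g * 217 cm^3/g = 1223.8800 cm^3

1223.8800 cm^3


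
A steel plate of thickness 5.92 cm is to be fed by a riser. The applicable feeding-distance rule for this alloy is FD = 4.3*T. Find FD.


Formula: FD = 4.3 * T  (riser feeding-distance rule)
FD = 4.3 * 5.92 cm = 25.4560 cm

Final answer: 25.4560 cm


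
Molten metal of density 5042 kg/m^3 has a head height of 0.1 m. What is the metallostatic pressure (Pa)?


Formula: P = rho * g * h
rho * g = 5042 * 9.81 = 49462.02 N/m^3
P = 49462.02 * 0.1 = 4946.2020 Pa

Final answer: 4946.2020 Pa


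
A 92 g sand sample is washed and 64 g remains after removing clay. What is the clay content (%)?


Formula: Clay% = (W_total - W_washed) / W_total * 100
Clay mass = 92 - 64 = 28 g
Clay% = 28 / 92 * 100 = 30.4348%

Answer: 30.4348%


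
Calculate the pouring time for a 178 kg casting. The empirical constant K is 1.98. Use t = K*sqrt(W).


Formula: t = K * sqrt(W)
sqrt(W) = sqrt(178) = 13.34166
t = 1.98 * 13.34166 = 26.4165 s


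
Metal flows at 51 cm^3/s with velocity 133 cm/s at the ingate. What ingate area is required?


Formula: A_ingate = Q / v  (continuity equation)
A = 51 cm^3/s / 133 cm/s = 0.3835 cm^2


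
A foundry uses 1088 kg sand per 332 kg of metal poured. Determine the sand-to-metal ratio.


Formula: Sand-to-Metal Ratio = W_sand / W_metal
Ratio = 1088 kg / 332 kg = 3.2771

3.2771


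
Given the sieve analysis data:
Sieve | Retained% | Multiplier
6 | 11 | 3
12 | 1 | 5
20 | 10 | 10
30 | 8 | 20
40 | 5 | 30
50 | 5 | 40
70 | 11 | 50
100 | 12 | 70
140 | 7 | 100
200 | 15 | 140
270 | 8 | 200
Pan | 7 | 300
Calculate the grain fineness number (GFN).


Formula: GFN = sum(pct * multiplier) / sum(pct)
sum(pct * multiplier) = 8538
sum(pct) = 100
GFN = 8538 / 100 = 85.38

Answer: 85.38


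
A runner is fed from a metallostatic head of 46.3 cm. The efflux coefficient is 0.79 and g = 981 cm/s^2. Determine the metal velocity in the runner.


Formula: v = Cd * sqrt(2 * g * h)  (Torricelli with discharge coefficient)
2*g*h = 2 * 981 * 46.3 = 90840.6 cm^2/s^2
sqrt(90840.6) = 301.39774 cm/s
v = 0.79 * 301.39774 = 238.1042 cm/s

Final answer: 238.1042 cm/s


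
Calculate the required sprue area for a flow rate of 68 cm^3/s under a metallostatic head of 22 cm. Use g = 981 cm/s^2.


Formula: v = sqrt(2*g*h), A = Q/v
Velocity: v = sqrt(2 * 981 * 22) = sqrt(43164) = 207.7595 cm/s
Sprue area: A = Q / v = 68 / 207.7595 = 0.3273 cm^2

Answer: 0.3273 cm^2


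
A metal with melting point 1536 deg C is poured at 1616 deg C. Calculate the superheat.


Formula: Superheat = T_pour - T_melt
Superheat = 1616 - 1536 = 80 deg C

Answer: 80 deg C


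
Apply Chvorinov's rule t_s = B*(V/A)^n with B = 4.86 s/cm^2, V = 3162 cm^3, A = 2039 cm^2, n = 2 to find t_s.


Formula: t_s = B * (V/A)^n  (Chvorinov's rule, n=2)
Modulus M = V/A = 3162/2039 = 1.550760 cm
M^2 = 1.550760^2 = 2.404857 cm^2
t_s = 4.86 * 2.404857 = 11.6876 s

Final answer: 11.6876 s


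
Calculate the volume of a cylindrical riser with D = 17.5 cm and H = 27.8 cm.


Formula: V = pi * (D/2)^2 * H  (cylinder volume)
Radius = D/2 = 17.5/2 = 8.75 cm
V = pi * 8.75^2 * 27.8 = 6686.6836 cm^3

Final answer: 6686.6836 cm^3


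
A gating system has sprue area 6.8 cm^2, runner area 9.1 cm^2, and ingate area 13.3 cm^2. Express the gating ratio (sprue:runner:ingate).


Sprue:Runner:Ingate = 1 : 9.1/6.8 : 13.3/6.8 = 1:1.34:1.96

Answer: 1:1.34:1.96


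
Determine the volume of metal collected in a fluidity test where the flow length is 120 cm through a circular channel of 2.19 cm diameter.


Formula: V = pi * (d/2)^2 * L  (cylinder volume)
Radius = 2.19/2 = 1.095 cm
V = pi * 1.095^2 * 120 = 452.0218 cm^3

452.0218 cm^3


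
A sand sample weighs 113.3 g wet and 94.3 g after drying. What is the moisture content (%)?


Formula: MC = (W_wet - W_dry) / W_wet * 100
Water mass = 113.3 - 94.3 = 19.0 g
MC = 19.0 / 113.3 * 100 = 16.7696%


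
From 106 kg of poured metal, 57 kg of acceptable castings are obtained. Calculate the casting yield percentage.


Formula: Casting Yield = (W_good / W_total) * 100
Yield = (57 kg / 106 kg) * 100 = 53.7736%

Final answer: 53.7736%


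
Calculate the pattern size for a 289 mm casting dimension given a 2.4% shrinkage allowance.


Formula: L_pattern = L_casting * (1 + shrinkage_rate/100)
Shrinkage factor = 1 + 2.4/100 = 1.024
L_pattern = 289 mm * 1.024 = 295.9360 mm

Final answer: 295.9360 mm


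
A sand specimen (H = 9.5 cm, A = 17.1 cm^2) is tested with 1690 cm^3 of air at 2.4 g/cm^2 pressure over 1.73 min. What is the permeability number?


Formula: Permeability Number P = (V * H) / (p * A * t)
Numerator: V * H = 1690 * 9.5 = 16055.0
Denominator: p * A * t = 2.4 * 17.1 * 1.73 = 70.9992
P = 16055.0 / 70.9992 = 226.1293

Answer: 226.1293


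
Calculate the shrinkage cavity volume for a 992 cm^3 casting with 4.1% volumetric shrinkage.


Formula: V_shrink = V_casting * shrinkage_pct / 100
V_shrink = 992 cm^3 * 4.1 / 100 = 40.6720 cm^3

Final answer: 40.6720 cm^3


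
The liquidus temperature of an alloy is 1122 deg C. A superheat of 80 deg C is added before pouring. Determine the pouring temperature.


Formula: T_pour = T_melt + Superheat
T_pour = 1122 + 80 = 1202 deg C


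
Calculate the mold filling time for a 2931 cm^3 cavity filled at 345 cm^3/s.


Formula: t_fill = V_mold / Q_flow
t = 2931 cm^3 / 345 cm^3/s = 8.4957 s

Answer: 8.4957 s


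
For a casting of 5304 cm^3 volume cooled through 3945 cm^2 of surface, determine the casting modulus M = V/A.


Formula: Casting Modulus M = V / A
M = 5304 cm^3 / 3945 cm^2 = 1.3445 cm

Final answer: 1.3445 cm


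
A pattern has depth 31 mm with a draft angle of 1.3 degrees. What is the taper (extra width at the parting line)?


Formula: taper = depth * tan(draft_angle)
tan(1.3 deg) = 0.0226932
taper = 31 mm * 0.0226932 = 0.7035 mm

Answer: 0.7035 mm


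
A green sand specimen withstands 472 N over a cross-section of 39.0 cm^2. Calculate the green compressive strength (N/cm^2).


Formula: Compressive Strength = Force / Area
Strength = 472 N / 39.0 cm^2 = 12.1026 N/cm^2

12.1026 N/cm^2


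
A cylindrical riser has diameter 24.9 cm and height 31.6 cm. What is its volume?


Formula: V = pi * (D/2)^2 * H  (cylinder volume)
Radius = D/2 = 24.9/2 = 12.45 cm
V = pi * 12.45^2 * 31.6 = 15387.7690 cm^3

15387.7690 cm^3


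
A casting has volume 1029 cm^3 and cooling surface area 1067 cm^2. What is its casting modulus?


Formula: Casting Modulus M = V / A
M = 1029 cm^3 / 1067 cm^2 = 0.9644 cm

Final answer: 0.9644 cm


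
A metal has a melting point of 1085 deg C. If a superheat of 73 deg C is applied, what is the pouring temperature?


Formula: T_pour = T_melt + Superheat
T_pour = 1085 + 73 = 1158 deg C


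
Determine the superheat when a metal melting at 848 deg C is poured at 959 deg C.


Formula: Superheat = T_pour - T_melt
Superheat = 959 - 848 = 111 deg C


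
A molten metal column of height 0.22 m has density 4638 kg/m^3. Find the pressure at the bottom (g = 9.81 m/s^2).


Formula: P = rho * g * h
rho * g = 4638 * 9.81 = 45498.78 N/m^3
P = 45498.78 * 0.22 = 10009.7316 Pa


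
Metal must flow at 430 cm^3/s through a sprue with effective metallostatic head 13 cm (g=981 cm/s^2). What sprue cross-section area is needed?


Formula: v = sqrt(2*g*h), A = Q/v
Velocity: v = sqrt(2 * 981 * 13) = sqrt(25506) = 159.7060 cm/s
Sprue area: A = Q / v = 430 / 159.7060 = 2.6924 cm^2


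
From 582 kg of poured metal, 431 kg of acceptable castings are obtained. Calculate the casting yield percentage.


Formula: Casting Yield = (W_good / W_total) * 100
Yield = (431 kg / 582 kg) * 100 = 74.0550%

Answer: 74.0550%


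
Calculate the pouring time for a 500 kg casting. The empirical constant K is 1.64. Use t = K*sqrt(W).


Formula: t = K * sqrt(W)
sqrt(W) = sqrt(500) = 22.36068
t = 1.64 * 22.36068 = 36.6715 s

36.6715 s


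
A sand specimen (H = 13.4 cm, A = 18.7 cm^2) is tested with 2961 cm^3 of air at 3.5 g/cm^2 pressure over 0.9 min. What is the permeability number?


Formula: Permeability Number P = (V * H) / (p * A * t)
Numerator: V * H = 2961 * 13.4 = 39677.4
Denominator: p * A * t = 3.5 * 18.7 * 0.9 = 58.905
P = 39677.4 / 58.905 = 673.5829

Answer: 673.5829


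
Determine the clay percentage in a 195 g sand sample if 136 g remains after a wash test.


Formula: Clay% = (W_total - W_washed) / W_total * 100
Clay mass = 195 - 136 = 59 g
Clay% = 59 / 195 * 100 = 30.2564%

Final answer: 30.2564%


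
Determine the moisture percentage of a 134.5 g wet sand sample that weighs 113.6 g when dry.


Formula: MC = (W_wet - W_dry) / W_wet * 100
Water mass = 134.5 - 113.6 = 20.9 g
MC = 20.9 / 134.5 * 100 = 15.5390%

15.5390%


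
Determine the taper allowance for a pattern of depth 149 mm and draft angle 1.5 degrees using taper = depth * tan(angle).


Formula: taper = depth * tan(draft_angle)
tan(1.5 deg) = 0.0261859
taper = 149 mm * 0.0261859 = 3.9017 mm


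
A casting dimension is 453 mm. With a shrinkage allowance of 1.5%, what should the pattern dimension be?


Formula: L_pattern = L_casting * (1 + shrinkage_rate/100)
Shrinkage factor = 1 + 1.5/100 = 1.015
L_pattern = 453 mm * 1.015 = 459.7950 mm

Final answer: 459.7950 mm


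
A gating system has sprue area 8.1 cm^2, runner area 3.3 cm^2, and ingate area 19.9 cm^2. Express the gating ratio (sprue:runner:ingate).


Sprue:Runner:Ingate = 1 : 3.3/8.1 : 19.9/8.1 = 1:0.41:2.46


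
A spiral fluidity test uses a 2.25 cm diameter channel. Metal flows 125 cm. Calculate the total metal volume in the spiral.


Formula: V = pi * (d/2)^2 * L  (cylinder volume)
Radius = 2.25/2 = 1.125 cm
V = pi * 1.125^2 * 125 = 497.0098 cm^3

Final answer: 497.0098 cm^3


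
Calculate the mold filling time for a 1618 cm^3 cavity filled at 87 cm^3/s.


Formula: t_fill = V_mold / Q_flow
t = 1618 cm^3 / 87 cm^3/s = 18.5977 s

Answer: 18.5977 s


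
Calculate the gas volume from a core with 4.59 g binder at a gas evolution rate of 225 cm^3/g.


Formula: V_gas = W_binder * gas_evolution_rate
V = 4.59 g * 225 cm^3/g = 1032.7500 cm^3

1032.7500 cm^3


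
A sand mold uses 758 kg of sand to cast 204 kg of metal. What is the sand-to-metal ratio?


Formula: Sand-to-Metal Ratio = W_sand / W_metal
Ratio = 758 kg / 204 kg = 3.7157


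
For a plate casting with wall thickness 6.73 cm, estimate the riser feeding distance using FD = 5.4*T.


Formula: FD = 5.4 * T  (riser feeding-distance rule)
FD = 5.4 * 6.73 cm = 36.3420 cm

36.3420 cm


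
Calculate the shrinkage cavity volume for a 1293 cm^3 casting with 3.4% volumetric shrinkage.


Formula: V_shrink = V_casting * shrinkage_pct / 100
V_shrink = 1293 cm^3 * 3.4 / 100 = 43.9620 cm^3


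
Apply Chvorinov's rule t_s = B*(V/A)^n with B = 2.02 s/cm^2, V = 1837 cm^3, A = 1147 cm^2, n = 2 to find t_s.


Formula: t_s = B * (V/A)^n  (Chvorinov's rule, n=2)
Modulus M = V/A = 1837/1147 = 1.601569 cm
M^2 = 1.601569^2 = 2.565023 cm^2
t_s = 2.02 * 2.565023 = 5.1813 s

Answer: 5.1813 s


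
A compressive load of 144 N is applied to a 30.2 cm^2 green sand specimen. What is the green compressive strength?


Formula: Compressive Strength = Force / Area
Strength = 144 N / 30.2 cm^2 = 4.7682 N/cm^2


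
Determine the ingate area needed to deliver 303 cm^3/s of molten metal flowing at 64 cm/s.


Formula: A_ingate = Q / v  (continuity equation)
A = 303 cm^3/s / 64 cm/s = 4.7344 cm^2


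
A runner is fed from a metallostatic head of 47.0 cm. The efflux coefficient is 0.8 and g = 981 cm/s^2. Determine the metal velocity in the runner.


Formula: v = Cd * sqrt(2 * g * h)  (Torricelli with discharge coefficient)
2*g*h = 2 * 981 * 47.0 = 92214.0 cm^2/s^2
sqrt(92214.0) = 303.66758 cm/s
v = 0.8 * 303.66758 = 242.9341 cm/s


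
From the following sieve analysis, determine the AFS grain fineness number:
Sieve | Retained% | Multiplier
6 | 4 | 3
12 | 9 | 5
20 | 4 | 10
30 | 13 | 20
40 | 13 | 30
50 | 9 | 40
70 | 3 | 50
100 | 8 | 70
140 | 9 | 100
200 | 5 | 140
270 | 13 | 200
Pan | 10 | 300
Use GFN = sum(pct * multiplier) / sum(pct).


Formula: GFN = sum(pct * multiplier) / sum(pct)
sum(pct * multiplier) = 9017
sum(pct) = 100
GFN = 9017 / 100 = 90.17


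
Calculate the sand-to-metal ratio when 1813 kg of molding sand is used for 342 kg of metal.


Formula: Sand-to-Metal Ratio = W_sand / W_metal
Ratio = 1813 kg / 342 kg = 5.3012

Answer: 5.3012


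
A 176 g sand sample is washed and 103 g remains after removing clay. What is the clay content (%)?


Formula: Clay% = (W_total - W_washed) / W_total * 100
Clay mass = 176 - 103 = 73 g
Clay% = 73 / 176 * 100 = 41.4773%


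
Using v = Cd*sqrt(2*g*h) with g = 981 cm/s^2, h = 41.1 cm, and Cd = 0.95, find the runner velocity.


Formula: v = Cd * sqrt(2 * g * h)  (Torricelli with discharge coefficient)
2*g*h = 2 * 981 * 41.1 = 80638.2 cm^2/s^2
sqrt(80638.2) = 283.96866 cm/s
v = 0.95 * 283.96866 = 269.7702 cm/s

269.7702 cm/s


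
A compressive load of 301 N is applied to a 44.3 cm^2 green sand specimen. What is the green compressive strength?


Formula: Compressive Strength = Force / Area
Strength = 301 N / 44.3 cm^2 = 6.7946 N/cm^2

6.7946 N/cm^2


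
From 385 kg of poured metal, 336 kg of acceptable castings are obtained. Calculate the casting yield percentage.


Formula: Casting Yield = (W_good / W_total) * 100
Yield = (336 kg / 385 kg) * 100 = 87.2727%


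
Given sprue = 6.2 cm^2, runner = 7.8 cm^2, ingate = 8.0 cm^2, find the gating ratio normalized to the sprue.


Sprue:Runner:Ingate = 1 : 7.8/6.2 : 8.0/6.2 = 1:1.26:1.29

Final answer: 1:1.26:1.29


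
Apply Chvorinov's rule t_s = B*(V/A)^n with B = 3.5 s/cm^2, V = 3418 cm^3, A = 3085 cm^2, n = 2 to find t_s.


Formula: t_s = B * (V/A)^n  (Chvorinov's rule, n=2)
Modulus M = V/A = 3418/3085 = 1.107942 cm
M^2 = 1.107942^2 = 1.227535 cm^2
t_s = 3.5 * 1.227535 = 4.2964 s


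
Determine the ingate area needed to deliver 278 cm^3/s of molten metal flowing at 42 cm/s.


Formula: A_ingate = Q / v  (continuity equation)
A = 278 cm^3/s / 42 cm/s = 6.6190 cm^2

Final answer: 6.6190 cm^2


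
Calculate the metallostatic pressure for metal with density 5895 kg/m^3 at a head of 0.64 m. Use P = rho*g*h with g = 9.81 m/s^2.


Formula: P = rho * g * h
rho * g = 5895 * 9.81 = 57829.95 N/m^3
P = 57829.95 * 0.64 = 37011.1680 Pa

Answer: 37011.1680 Pa


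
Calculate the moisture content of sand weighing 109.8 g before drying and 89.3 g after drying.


Formula: MC = (W_wet - W_dry) / W_wet * 100
Water mass = 109.8 - 89.3 = 20.5 g
MC = 20.5 / 109.8 * 100 = 18.6703%


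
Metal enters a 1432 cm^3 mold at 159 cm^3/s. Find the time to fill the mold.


Formula: t_fill = V_mold / Q_flow
t = 1432 cm^3 / 159 cm^3/s = 9.0063 s

Final answer: 9.0063 s


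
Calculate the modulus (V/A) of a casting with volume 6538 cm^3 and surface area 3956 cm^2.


Formula: Casting Modulus M = V / A
M = 6538 cm^3 / 3956 cm^2 = 1.6527 cm

Final answer: 1.6527 cm


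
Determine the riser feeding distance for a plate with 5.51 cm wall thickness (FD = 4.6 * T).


Formula: FD = 4.6 * T  (riser feeding-distance rule)
FD = 4.6 * 5.51 cm = 25.3460 cm

Final answer: 25.3460 cm


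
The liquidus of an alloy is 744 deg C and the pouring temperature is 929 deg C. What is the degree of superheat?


Formula: Superheat = T_pour - T_melt
Superheat = 929 - 744 = 185 deg C

Final answer: 185 deg C


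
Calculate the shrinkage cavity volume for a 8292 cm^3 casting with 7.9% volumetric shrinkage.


Formula: V_shrink = V_casting * shrinkage_pct / 100
V_shrink = 8292 cm^3 * 7.9 / 100 = 655.0680 cm^3


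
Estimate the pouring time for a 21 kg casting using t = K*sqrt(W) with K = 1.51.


Formula: t = K * sqrt(W)
sqrt(W) = sqrt(21) = 4.58258
t = 1.51 * 4.58258 = 6.9197 s

Final answer: 6.9197 s


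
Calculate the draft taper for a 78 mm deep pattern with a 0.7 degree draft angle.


Formula: taper = depth * tan(draft_angle)
tan(0.7 deg) = 0.0122179
taper = 78 mm * 0.0122179 = 0.9530 mm

Final answer: 0.9530 mm


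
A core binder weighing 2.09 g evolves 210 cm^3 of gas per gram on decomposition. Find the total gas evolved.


Formula: V_gas = W_binder * gas_evolution_rate
V = 2.09 g * 210 cm^3/g = 438.9000 cm^3

Final answer: 438.9000 cm^3


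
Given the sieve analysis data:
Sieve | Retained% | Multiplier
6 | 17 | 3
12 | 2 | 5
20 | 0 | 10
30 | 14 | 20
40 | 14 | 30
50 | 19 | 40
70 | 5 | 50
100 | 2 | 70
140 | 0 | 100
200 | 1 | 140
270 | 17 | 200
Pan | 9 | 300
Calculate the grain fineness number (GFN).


Formula: GFN = sum(pct * multiplier) / sum(pct)
sum(pct * multiplier) = 8151
sum(pct) = 100
GFN = 8151 / 100 = 81.51

Final answer: 81.51


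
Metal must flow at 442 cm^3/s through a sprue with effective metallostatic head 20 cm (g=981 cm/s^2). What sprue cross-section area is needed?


Formula: v = sqrt(2*g*h), A = Q/v
Velocity: v = sqrt(2 * 981 * 20) = sqrt(39240) = 198.0909 cm/s
Sprue area: A = Q / v = 442 / 198.0909 = 2.2313 cm^2

2.2313 cm^2


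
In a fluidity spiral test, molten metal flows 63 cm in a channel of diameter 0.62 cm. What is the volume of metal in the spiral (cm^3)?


Formula: V = pi * (d/2)^2 * L  (cylinder volume)
Radius = 0.62/2 = 0.31 cm
V = pi * 0.31^2 * 63 = 19.0201 cm^3

19.0201 cm^3


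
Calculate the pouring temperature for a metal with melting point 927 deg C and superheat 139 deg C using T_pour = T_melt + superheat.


Formula: T_pour = T_melt + Superheat
T_pour = 927 + 139 = 1066 deg C

Answer: 1066 deg C


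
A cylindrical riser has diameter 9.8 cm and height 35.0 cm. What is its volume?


Formula: V = pi * (D/2)^2 * H  (cylinder volume)
Radius = D/2 = 9.8/2 = 4.9 cm
V = pi * 4.9^2 * 35.0 = 2640.0374 cm^3
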